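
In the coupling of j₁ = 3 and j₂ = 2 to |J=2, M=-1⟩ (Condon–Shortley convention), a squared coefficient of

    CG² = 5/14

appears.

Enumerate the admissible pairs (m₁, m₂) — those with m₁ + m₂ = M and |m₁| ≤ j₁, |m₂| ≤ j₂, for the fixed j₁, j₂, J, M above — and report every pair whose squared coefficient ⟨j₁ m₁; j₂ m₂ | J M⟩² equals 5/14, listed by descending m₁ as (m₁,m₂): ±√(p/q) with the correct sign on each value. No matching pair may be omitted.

Admissible pairs with m₁+m₂ = M = -1: (-3,2), (-2,1), (-1,0), (0,-1), (1,-2)
  (m₁,m₂)=(1,-2): CG² = 3/14, CG = +√(3/14)
  (m₁,m₂)=(0,-1): CG² = 2/7, CG = −√(2/7)
  (m₁,m₂)=(-1,0): CG² = 1/7, CG = +√(1/7)
  (m₁,m₂)=(-2,1): CG² = 0/1, CG = 0
  (m₁,m₂)=(-3,2): CG² = 5/14, CG = −√(5/14)   ← matches the target
Pairs with CG² = 5/14: (-3,2): −√(5/14)

(-3,2): −√(5/14)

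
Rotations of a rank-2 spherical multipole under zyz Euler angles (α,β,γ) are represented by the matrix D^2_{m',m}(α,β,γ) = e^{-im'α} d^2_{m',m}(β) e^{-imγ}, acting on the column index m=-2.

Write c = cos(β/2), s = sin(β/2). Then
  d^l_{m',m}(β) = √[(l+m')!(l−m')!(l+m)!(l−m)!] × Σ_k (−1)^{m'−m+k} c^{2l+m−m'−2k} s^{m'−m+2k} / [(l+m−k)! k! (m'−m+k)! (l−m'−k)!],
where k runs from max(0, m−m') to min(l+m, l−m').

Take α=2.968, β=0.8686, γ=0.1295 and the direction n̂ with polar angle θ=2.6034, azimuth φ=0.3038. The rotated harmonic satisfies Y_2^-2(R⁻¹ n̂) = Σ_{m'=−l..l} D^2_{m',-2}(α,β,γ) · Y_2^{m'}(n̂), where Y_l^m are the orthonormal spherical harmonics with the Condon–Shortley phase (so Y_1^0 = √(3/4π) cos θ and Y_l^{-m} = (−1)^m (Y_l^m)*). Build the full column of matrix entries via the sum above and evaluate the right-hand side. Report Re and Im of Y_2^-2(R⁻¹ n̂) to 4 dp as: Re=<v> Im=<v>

Need the full column D^2_{m',-2} for m'=−2..2 at α=2.9680, β=0.8686, γ=0.1295.
cos(β/2)=0.907165, sin(β/2)=0.420775
d^2_{-2,-2}: single k=0 term ⇒ +0.677243;  D = +0.674612-0.059646i
d^2_{-1,-2}: single k=0 term ⇒ -0.628259;  D = +0.625969+0.053593i
d^2_{0,-2}: single k=0 term ⇒ +0.356902;  D = +0.344998+0.091408i
d^2_{1,-2}: single k=0 term ⇒ -0.135166;  D = +0.122715+0.056665i
d^2_{2,-2}: single k=0 term ⇒ +0.031347;  D = +0.025762+0.017860i
Y_2^{m'}(θ=2.6034,φ=0.3038) and Σ D·Y over m':
  (+0.6746-0.0596i)·(+0.0833-0.0579i)  (+0.6260+0.0536i)·(-0.3244+0.1017i)  (+0.3450+0.0914i)·(+0.3822+0.0000i)  (+0.1227+0.0567i)·(+0.3244+0.1017i)  (+0.0258+0.0179i)·(+0.0833+0.0579i)
Y_2^-2(R⁻¹ n̂) = +0.011227+0.071007i

Re=0.0112 Im=0.0710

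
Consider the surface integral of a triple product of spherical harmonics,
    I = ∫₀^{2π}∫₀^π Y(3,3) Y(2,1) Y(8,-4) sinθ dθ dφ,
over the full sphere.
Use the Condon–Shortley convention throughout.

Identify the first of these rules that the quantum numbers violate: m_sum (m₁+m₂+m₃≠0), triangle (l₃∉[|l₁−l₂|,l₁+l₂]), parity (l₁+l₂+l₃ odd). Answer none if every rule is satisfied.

Σmᵢ = 0  ✓
l₃∈[|l₁−l₂|,l₁+l₂]=[1,5] required, l₃=8 fails  ✗
Σlᵢ = 13 ⇒ odd

triangle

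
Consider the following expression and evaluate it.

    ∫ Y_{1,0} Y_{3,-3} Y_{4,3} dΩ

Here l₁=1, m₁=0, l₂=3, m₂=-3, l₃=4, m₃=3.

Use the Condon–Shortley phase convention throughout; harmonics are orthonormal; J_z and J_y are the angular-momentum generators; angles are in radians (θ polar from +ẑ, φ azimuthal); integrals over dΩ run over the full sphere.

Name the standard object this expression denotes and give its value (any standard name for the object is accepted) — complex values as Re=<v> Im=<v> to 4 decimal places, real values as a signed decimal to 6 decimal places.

Gaunt coefficient, -0.162868

This is a Gaunt coefficient — the integral of a triple product of spherical harmonics over the sphere.
m-sum 0 ✓  L=8 even ✓  2≤4≤4 ✓
Π(2lᵢ+1) = 3×7×9 = 189
triangle coeff Δ(1,3,4) = 1/252
Σ_t [0,0]: t=0:+1/36 = 1/36
(3j)²=4/63 [(1 3 4; 0 0 0)], sign=+1
Σ_t [0,0]: t=0:+1/720 = 1/720
(3j)²=1/36 [(1 3 4; 0 -3 3)], sign=-1
⇒ 4πI² = 1/3
I = (-1)√(1/3/(4π)) = -0.16286750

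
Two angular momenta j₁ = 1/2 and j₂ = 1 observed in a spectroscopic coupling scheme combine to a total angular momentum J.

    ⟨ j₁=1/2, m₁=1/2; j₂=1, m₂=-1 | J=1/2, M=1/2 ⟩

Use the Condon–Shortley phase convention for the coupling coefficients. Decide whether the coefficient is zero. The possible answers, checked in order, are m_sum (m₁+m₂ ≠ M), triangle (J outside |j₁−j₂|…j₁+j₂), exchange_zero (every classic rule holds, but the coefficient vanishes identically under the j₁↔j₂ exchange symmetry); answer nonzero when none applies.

m-sum: m₁+m₂ = 1/2+(-1) = -1/2, M = 1/2  ✗ ⇒ coefficient is 0

m_sum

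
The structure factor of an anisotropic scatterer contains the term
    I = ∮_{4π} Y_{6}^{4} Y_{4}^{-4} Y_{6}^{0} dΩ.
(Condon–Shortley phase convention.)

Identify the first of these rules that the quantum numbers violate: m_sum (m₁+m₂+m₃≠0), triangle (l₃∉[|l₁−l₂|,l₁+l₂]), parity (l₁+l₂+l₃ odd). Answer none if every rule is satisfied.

none

azimuthal sum: 4 − 4 + 0 = 0  ✓
2 ≤ 6 ≤ 10 (triangle on l)  ✓
L = 6 + 4 + 6 = 16 (even)  ✓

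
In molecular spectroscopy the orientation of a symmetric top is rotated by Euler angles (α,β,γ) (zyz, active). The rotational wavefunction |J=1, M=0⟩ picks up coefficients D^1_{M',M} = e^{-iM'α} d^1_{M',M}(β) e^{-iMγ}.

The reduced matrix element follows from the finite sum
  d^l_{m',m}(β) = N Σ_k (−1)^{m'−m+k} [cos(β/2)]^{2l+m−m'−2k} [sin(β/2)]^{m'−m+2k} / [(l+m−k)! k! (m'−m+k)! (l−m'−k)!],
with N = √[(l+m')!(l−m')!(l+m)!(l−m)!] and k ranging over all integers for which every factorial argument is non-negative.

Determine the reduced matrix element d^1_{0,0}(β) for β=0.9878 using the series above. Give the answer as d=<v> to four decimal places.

d^1_{0,0}(β=0.9878) via the finite sum:
With c≡cos(β/2)=0.880491 and s≡sin(β/2)=0.474063, N=[1·1·1·1]^{1/2}=1.000000
Admissible k: 0..1 (factorial args all ≥0)
  k=0: (−1)^0·1.0000/(1)·0.8805^2·0.4741^0 = +0.775264
  k=1: (−1)^1·1.0000/(1)·0.8805^0·0.4741^2 = -0.224736
d^1_{0,0}(0.9878) = +0.775264 -0.224736 = +0.550528

d=0.5505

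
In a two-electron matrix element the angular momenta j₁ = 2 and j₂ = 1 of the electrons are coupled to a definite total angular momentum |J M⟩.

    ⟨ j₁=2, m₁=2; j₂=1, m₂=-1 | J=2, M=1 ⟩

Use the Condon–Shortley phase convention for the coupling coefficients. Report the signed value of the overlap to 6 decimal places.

triangle: 1!*3!*1!/6! = 6/720
(j±m)!: 4!*0!*0!*2!*3!*1! = 288
prefactor² = (2J+1)*Δ*N² = 12
  k=0: +1/(0!*1!*0!*0!*3!*1!) = 1/6
Σ = 1/6  ⇒  CG² = 12*(1/6)² = 1/3
CG = +√(1/3) = +0.577350

+√(1/3) ≈ +0.577350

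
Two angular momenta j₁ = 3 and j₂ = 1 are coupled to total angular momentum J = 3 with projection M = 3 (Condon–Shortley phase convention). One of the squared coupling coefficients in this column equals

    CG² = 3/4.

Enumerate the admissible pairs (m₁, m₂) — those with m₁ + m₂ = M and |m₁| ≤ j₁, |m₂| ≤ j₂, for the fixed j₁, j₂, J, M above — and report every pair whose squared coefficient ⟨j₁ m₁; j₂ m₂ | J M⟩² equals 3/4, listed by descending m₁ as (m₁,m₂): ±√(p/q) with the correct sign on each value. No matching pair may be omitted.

(3,0): +√(3/4)

Admissible pairs with m₁+m₂ = M = 3: (2,1), (3,0)
  (m₁,m₂)=(3,0): CG² = 3/4, CG = +√(3/4)   ← matches the target
  (m₁,m₂)=(2,1): CG² = 1/4, CG = −√(1/4)
Pairs with CG² = 3/4: (3,0): +√(3/4)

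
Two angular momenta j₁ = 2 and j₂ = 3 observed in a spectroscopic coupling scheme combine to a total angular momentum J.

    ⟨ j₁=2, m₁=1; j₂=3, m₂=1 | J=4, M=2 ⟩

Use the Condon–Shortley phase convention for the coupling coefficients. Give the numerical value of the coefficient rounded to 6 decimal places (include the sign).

triangle: 1!×3!×5!/10! = 720/3628800
(j±m)!: 3!×1!×4!×2!×6!×2! = 414720
prefactor² = (2J+1)×Δ×N² = 5184/7
  k=0: +1/(0!×1!×1!×4!×2!×1!) = 1/48
  k=1: −1/(1!×0!×0!×3!×3!×2!) = -1/72
Σ = 1/144  ⇒  CG² = 5184/7×(1/144)² = 1/28
CG = +√(1/28) = +0.188982

+0.188982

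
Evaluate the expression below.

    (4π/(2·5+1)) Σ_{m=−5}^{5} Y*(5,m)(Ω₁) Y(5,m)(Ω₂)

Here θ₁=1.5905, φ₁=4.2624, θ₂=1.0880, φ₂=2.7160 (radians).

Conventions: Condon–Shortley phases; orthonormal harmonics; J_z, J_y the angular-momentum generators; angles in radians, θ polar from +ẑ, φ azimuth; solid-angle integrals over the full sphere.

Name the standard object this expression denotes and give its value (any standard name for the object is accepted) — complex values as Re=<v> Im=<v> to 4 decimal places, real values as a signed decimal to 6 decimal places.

This sum is the spherical-harmonic addition theorem: it equals the Legendre polynomial P_l(cos γ) of the angle γ between the two directions.
Expand P_5 via completeness: Σ_{m} conj(Y_{5,m}) at Ω₁ times Y_{5,m} at Ω₂ —
  [-5]  conj(Y_{5,-5})(Ω₁) = (-0.360795, 0.291253) ; Y_{5,-5}(Ω₂) = (0.133768, -0.214713) ; Δ = (0.014273, 0.116428)
  [-4]  conj(Y_{5,-4})(Ω₁) = (0.006564, 0.028140) ; Y_{5,-4}(Ω₂) = (-0.055013, 0.415698) ; Δ = (-0.012059, 0.001181)
  [-3]  conj(Y_{5,-3})(Ω₁) = (-0.336168, -0.075466) ; Y_{5,-3}(Ω₂) = (-0.065465, -0.216202) ; Δ = (0.005691, 0.077621)
  [-2]  conj(Y_{5,-2})(Ω₁) = (-0.020725, 0.026115) ; Y_{5,-2}(Ω₂) = (-0.143764, -0.164043) ; Δ = (0.007263, -0.000355)
  [-1]  conj(Y_{5,-1})(Ω₁) = (-0.138525, -0.286776) ; Y_{5,-1}(Ω₂) = (0.269201, 0.122028) ; Δ = (-0.002296, -0.094104)
  [+0]  conj(Y_{5,0})(Ω₁) = (-0.034500, -0.000000) ; Y_{5,0}(Ω₂) = (0.154156, 0.000000) ; Δ = (-0.005318, -0.000000)
  [+1]  conj(Y_{5,1})(Ω₁) = (0.138525, -0.286776) ; Y_{5,1}(Ω₂) = (-0.269201, 0.122028) ; Δ = (-0.002296, 0.094104)
  [+2]  conj(Y_{5,2})(Ω₁) = (-0.020725, -0.026115) ; Y_{5,2}(Ω₂) = (-0.143764, 0.164043) ; Δ = (0.007263, 0.000355)
  [+3]  conj(Y_{5,3})(Ω₁) = (0.336168, -0.075466) ; Y_{5,3}(Ω₂) = (0.065465, -0.216202) ; Δ = (0.005691, -0.077621)
  [+4]  conj(Y_{5,4})(Ω₁) = (0.006564, -0.028140) ; Y_{5,4}(Ω₂) = (-0.055013, -0.415698) ; Δ = (-0.012059, -0.001181)
  [+5]  conj(Y_{5,5})(Ω₁) = (0.360795, 0.291253) ; Y_{5,5}(Ω₂) = (-0.133768, -0.214713) ; Δ = (0.014273, -0.116428)
Accumulated sum (0.020427, 0.000000); after 4π/(2l+1) scaling, (0.023335, 0.000000) ⇒ P_5 = 0.023335

Legendre polynomial (addition theorem), +0.023335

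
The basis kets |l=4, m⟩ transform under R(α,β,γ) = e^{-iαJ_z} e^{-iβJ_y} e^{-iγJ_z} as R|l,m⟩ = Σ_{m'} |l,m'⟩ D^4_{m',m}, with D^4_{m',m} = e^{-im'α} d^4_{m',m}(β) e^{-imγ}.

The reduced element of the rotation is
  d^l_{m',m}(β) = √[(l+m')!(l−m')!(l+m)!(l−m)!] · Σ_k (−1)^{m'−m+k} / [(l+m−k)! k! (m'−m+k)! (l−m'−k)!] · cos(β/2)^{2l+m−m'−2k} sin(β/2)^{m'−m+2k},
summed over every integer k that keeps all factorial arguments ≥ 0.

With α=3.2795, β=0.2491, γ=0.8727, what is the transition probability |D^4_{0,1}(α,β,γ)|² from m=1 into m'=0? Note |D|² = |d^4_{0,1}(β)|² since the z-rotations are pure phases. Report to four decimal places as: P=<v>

First d^4_{0,1}(β=0.2491), then the phase factors e^{-i(0)α} and e^{-i(1)γ}:
c=cos(0.249100/2)=0.992254, s=sin(0.249100/2)=0.124228; N=√[24·24·120·6]=643.987578
k: max(0,(1)−(0))=1 … min(4+(1),4−(0))=4
  k=1: (−1)^0·643.9876/(144)·0.9923^7·0.1242^1 = +0.526131
  k=2: (−1)^1·643.9876/(24)·0.9923^5·0.1242^3 = -0.049481
  k=3: (−1)^2·643.9876/(24)·0.9923^3·0.1242^5 = +0.000776
  k=4: (−1)^3·643.9876/(144)·0.9923^1·0.1242^7 = -0.000002
d^4_{0,1}(0.2491) = +0.526131 -0.049481 +0.000776 -0.000002 = +0.477424
|D^4_{0,1}|² = |d^4_{0,1}(β)|² = (+0.477424)² = 0.227933 (the z-rotation phases have unit modulus)

P=0.2279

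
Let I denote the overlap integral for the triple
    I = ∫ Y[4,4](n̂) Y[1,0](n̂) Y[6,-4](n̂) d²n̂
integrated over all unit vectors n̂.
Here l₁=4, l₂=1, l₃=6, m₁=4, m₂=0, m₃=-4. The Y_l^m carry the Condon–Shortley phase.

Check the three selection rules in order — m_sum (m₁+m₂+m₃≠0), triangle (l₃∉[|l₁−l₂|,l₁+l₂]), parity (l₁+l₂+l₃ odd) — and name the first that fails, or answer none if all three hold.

Σmᵢ = 0  ✓
l₃∈[|l₁−l₂|,l₁+l₂]=[3,5] required, l₃=6 fails  ✗
Σlᵢ = 11 ⇒ odd

triangle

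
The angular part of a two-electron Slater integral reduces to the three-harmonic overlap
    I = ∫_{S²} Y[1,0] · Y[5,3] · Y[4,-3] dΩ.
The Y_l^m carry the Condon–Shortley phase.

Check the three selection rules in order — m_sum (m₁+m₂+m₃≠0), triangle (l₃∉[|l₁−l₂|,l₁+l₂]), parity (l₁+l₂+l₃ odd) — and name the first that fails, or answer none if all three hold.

azimuthal sum: 0 + 3 − 3 = 0  ✓
4 ≤ 4 ≤ 6 (triangle on l)  ✓
L = 1 + 5 + 4 = 10 (even)  ✓

none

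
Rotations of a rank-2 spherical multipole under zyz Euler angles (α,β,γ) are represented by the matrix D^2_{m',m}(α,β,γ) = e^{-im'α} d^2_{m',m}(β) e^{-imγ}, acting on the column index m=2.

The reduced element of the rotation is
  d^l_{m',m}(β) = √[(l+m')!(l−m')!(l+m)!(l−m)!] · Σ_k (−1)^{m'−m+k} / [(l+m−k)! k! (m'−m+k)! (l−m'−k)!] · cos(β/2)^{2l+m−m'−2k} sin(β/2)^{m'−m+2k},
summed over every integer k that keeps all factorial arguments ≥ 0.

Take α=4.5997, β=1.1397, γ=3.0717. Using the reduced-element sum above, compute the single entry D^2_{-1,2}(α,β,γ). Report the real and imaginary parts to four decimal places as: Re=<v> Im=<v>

Re=0.0072 Im=-0.2643

D^2_{-1,2}(4.5997,1.1397,3.0717) = e^{-i·-1·4.5997}·d^2_{-1,2}(1.1397)·e^{-i·2·3.0717}. Compute d first:
c=cos(1.139700/2)=0.841982, s=sin(1.139700/2)=0.539506; N=√[1·6·24·1]=12.000000
Admissible k: 3..3 (factorial args all ≥0)
  k=3: (−1)^0·12.0000/(6)·0.8420^1·0.5395^3 = +0.264436
d^2_{-1,2}(1.1397) = +0.264436
D = (-0.112451-0.993657i)·(+0.264436)·(+0.990246+0.139331i) = +0.007164-0.264339i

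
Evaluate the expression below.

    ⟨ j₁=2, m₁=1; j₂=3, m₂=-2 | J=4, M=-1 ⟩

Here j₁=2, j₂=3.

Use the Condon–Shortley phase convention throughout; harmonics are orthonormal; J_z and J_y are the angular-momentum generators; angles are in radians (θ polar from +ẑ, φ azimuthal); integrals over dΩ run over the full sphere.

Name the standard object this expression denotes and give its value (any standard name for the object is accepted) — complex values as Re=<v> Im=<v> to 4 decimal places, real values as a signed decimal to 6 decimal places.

Clebsch–Gordan coefficient, +√(7/20) ≈ +0.591608

This is a Clebsch–Gordan (vector-coupling) coefficient.
j₁+j₂−J=1  J+j₁−j₂=3  J−j₁+j₂=5  j₁+j₂+J+1=10
(j₁±m₁, j₂±m₂, J±M) = (3,1,1,5,3,5)
P² = 6480/7
sum k=0..1:
  [0] +1/48 = 1/48
  [1] −1/720 = -1/720
S = 7/360
C² = P²·S² = 7/20 ; C = +0.591608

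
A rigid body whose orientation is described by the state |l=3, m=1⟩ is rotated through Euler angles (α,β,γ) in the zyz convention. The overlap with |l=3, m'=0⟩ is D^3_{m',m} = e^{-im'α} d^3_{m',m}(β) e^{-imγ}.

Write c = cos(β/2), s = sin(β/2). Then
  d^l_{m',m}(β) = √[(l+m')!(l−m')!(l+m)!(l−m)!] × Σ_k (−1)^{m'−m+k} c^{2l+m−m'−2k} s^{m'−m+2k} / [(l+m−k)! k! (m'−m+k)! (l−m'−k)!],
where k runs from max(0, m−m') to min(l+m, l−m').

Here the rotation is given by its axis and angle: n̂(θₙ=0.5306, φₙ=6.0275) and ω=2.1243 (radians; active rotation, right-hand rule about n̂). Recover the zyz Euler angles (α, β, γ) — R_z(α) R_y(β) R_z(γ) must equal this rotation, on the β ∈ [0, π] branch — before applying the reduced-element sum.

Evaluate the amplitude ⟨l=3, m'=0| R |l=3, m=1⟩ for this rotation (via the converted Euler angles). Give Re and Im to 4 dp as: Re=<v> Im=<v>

Re=-0.2792 Im=-0.0920

Axis–angle → zyz. n̂ = (sinθₙcosφₙ, sinθₙsinφₙ, cosθₙ) = (+0.489599, -0.127985, +0.862504), ω = 2.1243.
R = I cosω + sinω [n̂]ₓ + (1−cosω) n̂n̂ᵀ gives
  R = [-0.159956, -0.829322, +0.535387; +0.638121, -0.500680, -0.584911; +0.753137, +0.248082, +0.609295]
β = atan2(√(R₁₃²+R₂₃²), R₃₃) = 0.915626; α = atan2(R₂₃, R₁₃) mod 2π = 5.453610; γ = atan2(R₃₂, −R₃₁) mod 2π = 2.823388
First d^3_{0,1}(β=0.9156), then the phase factors e^{-i(0)α} and e^{-i(1)γ}:
Half-angle: c=0.897021, s=0.441987. N=√(6·6·24·2)=41.569219
Admissible k: 1..3 (factorial args all ≥0)
  k=1: (−1)^0·41.5692/(12)·0.8970^5·0.4420^1 = +0.889230
  k=2: (−1)^1·41.5692/(4)·0.8970^3·0.4420^3 = -0.647663
  k=3: (−1)^2·41.5692/(12)·0.8970^1·0.4420^5 = +0.052413
d^3_{0,1}(0.9156) = +0.889230 -0.647663 +0.052413 = +0.293980
D = (+1.000000+0.000000i)·(+0.293980)·(-0.949799-0.312862i) = -0.279222-0.091975i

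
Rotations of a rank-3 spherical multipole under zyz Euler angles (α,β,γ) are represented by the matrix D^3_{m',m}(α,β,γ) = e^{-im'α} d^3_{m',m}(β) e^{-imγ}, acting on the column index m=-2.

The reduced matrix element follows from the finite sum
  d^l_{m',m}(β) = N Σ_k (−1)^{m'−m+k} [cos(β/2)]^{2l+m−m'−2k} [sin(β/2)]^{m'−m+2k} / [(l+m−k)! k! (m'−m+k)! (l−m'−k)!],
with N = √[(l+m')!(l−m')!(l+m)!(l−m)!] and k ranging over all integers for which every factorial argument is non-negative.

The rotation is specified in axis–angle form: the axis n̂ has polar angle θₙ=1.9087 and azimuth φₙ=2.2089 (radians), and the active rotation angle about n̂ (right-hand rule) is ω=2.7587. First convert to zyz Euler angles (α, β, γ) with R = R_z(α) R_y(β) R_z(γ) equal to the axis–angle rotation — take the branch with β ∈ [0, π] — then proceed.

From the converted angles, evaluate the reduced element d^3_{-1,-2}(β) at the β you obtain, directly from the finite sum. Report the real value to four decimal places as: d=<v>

d=0.2470

Axis–angle → zyz. n̂ = (sinθₙcosφₙ, sinθₙsinφₙ, cosθₙ) = (-0.561989, +0.757806, -0.331510), ω = 2.7587.
R = I cosω + sinω [n̂]ₓ + (1−cosω) n̂n̂ᵀ gives
  R = [-0.318795, -0.697064, +0.642239; -0.944772, +0.179367, -0.274287; +0.075999, -0.694211, -0.715748]
β = atan2(√(R₁₃²+R₂₃²), R₃₃) = 2.368491; α = atan2(R₂₃, R₁₃) mod 2π = 5.879555; γ = atan2(R₃₂, −R₃₁) mod 2π = 4.603348
d^3_{-1,-2}(β=2.3685) via the finite sum:
With c≡cos(β/2)=0.376996 and s≡sin(β/2)=0.926215, N=[2·24·1·120]^{1/2}=75.894664
Admissible k: 0..1 (factorial args all ≥0)
  k=0: (−1)^1·75.8947/(24)·0.3770^5·0.9262^1 = -0.022305
  k=1: (−1)^2·75.8947/(12)·0.3770^3·0.9262^3 = +0.269262
d^3_{-1,-2}(2.3685) = -0.022305 +0.269262 = +0.246958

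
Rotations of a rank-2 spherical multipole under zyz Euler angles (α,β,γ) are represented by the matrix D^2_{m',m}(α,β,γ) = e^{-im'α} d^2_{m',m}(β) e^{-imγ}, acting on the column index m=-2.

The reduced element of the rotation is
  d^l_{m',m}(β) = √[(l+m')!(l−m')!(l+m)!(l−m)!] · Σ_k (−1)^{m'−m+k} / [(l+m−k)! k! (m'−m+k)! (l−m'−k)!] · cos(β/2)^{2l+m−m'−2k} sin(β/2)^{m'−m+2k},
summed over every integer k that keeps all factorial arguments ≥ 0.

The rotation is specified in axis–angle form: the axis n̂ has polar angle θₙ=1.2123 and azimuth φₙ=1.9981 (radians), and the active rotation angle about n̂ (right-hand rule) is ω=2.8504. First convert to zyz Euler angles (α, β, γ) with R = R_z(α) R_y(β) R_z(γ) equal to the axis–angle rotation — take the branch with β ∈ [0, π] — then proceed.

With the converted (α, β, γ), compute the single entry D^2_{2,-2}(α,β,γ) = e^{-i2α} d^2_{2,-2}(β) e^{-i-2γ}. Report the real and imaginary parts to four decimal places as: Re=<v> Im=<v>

Re=-0.1017 Im=-0.7299

Axis–angle → zyz. n̂ = (sinθₙcosφₙ, sinθₙsinφₙ, cosθₙ) = (-0.388072, +0.852228, +0.350867), ω = 2.8504.
R = I cosω + sinω [n̂]ₓ + (1−cosω) n̂n̂ᵀ gives
  R = [-0.663042, -0.748261, -0.021921; -0.546797, +0.464108, +0.696862; -0.511261, +0.474035, -0.716870]
β = atan2(√(R₁₃²+R₂₃²), R₃₃) = 2.370099; α = atan2(R₂₃, R₁₃) mod 2π = 1.602242; γ = atan2(R₃₂, −R₃₁) mod 2π = 0.747635
First d^2_{2,-2}(β=2.3701), then the phase factors e^{-i(2)α} and e^{-i(-2)γ}:
c=cos(2.370099/2)=0.376251, s=sin(2.370099/2)=0.926518; N=√[24·1·1·24]=24.000000
k: max(0,(-2)−(2))=0 … min(2+(-2),2−(2))=0
  k=0: (−1)^4·24.0000/(24)·0.3763^0·0.9265^4 = +0.736911
d^2_{2,-2}(2.3701) = +0.736911
D = (-0.998023+0.062850i)·(+0.736911)·(+0.075455+0.997149i) = -0.101677-0.729862i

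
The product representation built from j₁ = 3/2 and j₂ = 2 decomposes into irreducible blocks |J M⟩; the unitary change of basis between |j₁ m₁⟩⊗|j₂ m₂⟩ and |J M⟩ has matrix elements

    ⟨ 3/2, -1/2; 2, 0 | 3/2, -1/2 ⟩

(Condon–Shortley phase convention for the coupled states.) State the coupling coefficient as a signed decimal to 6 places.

−√(1/5) ≈ -0.447214

triangle: 2!×1!×2!/6! = 4/720
(j±m)!: 1!×2!×2!×2!×1!×2! = 16
prefactor² = (2J+1)×Δ×N² = 16/45
  k=1: −1/(1!×1!×1!×1!×0!×1!) = -1
  k=2: +1/(2!×0!×0!×0!×1!×2!) = 1/4
Σ = -3/4  ⇒  CG² = 16/45×(-3/4)² = 1/5
CG = −√(1/5) = -0.447214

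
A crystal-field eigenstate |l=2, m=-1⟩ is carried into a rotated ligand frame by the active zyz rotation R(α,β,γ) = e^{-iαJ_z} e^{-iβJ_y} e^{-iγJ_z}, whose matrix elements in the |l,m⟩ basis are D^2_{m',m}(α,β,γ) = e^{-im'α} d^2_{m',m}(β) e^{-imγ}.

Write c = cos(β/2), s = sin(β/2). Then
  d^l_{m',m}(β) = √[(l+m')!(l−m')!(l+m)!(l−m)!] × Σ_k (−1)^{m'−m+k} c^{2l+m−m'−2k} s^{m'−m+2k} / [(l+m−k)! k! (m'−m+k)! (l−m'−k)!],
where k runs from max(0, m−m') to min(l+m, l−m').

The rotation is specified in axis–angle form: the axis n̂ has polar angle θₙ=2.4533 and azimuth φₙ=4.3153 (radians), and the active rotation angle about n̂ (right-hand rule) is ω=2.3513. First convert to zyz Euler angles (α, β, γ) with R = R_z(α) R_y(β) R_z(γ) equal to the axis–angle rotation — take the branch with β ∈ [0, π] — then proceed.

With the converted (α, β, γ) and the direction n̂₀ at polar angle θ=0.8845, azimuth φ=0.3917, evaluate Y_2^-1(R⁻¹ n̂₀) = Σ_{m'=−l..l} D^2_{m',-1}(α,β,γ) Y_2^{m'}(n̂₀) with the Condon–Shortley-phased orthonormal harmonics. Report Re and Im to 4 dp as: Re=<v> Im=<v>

Axis–angle → zyz. n̂ = (sinθₙcosφₙ, sinθₙsinφₙ, cosθₙ) = (-0.245662, -0.585793, -0.772332), ω = 2.3513.
R = I cosω + sinω [n̂]ₓ + (1−cosω) n̂n̂ᵀ gives
  R = [-0.600823, +0.793953, -0.093006; -0.303622, -0.119027, +0.945329; +0.739476, +0.596214, +0.312576]
β = atan2(√(R₁₃²+R₂₃²), R₃₃) = 1.252893; α = atan2(R₂₃, R₁₃) mod 2π = 1.668865; γ = atan2(R₃₂, −R₃₁) mod 2π = 2.463043
Need the full column D^2_{m',-1} for m'=−2..2 at α=1.6689, β=1.2529, γ=2.4630.
cos(β/2)=0.810116, sin(β/2)=0.586270
d^2_{-2,-1}: single k=1 term ⇒ +0.623403;  D = +0.552260-0.289207i
d^2_{-1,-1}: k∈[0..1] ⇒ +0.430714 -0.676722 = -0.246008;  D = +0.134917+0.205712i
d^2_{0,-1}: k∈[0..1] ⇒ -0.763510 +0.399866 = -0.363643;  D = +0.283091-0.228246i
d^2_{1,-1}: k∈[0..1] ⇒ +0.676722 -0.118138 = +0.558584;  D = +0.391496+0.398431i
d^2_{2,-1}: single k=0 term ⇒ -0.326490;  D = -0.209357+0.250530i
Y_2^{m'}(θ=0.8845,φ=0.3917) and Σ D·Y over m':
  (+0.5523-0.2892i)·(+0.1638-0.1631i)  (+0.1349+0.2057i)·(+0.3500-0.1446i)  (+0.2831-0.2282i)·(+0.0645+0.0000i)  (+0.3915+0.3984i)·(-0.3500-0.1446i)  (-0.2094+0.2505i)·(+0.1638+0.1631i)
Y_2^-1(R⁻¹ n̂) = -0.016080-0.288876i

Re=-0.0161 Im=-0.2889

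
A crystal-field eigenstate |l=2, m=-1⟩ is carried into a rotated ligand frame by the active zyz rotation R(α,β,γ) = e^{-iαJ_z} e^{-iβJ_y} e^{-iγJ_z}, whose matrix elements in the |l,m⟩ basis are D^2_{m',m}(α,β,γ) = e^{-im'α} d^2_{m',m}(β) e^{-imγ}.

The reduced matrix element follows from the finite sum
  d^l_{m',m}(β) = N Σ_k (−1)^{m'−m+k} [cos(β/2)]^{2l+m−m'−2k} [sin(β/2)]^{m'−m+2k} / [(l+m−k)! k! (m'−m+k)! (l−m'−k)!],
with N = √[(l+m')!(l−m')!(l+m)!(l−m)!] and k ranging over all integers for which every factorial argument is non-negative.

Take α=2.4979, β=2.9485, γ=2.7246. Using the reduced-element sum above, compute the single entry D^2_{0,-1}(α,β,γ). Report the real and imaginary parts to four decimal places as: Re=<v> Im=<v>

Re=-0.2109 Im=0.0934

D^2_{0,-1}(2.4979,2.9485,2.7246) = e^{-i·0·2.4979}·d^2_{0,-1}(2.9485)·e^{-i·-1·2.7246}. Compute d first:
Half-angle: c=0.096396, s=0.995343. N=√(2·2·1·6)=4.898979
Admissible k: 0..1 (factorial args all ≥0)
  k=0: (−1)^1·4.8990/(2)·0.0964^3·0.9953^1 = -0.002184
  k=1: (−1)^2·4.8990/(2)·0.0964^1·0.9953^3 = +0.232839
d^2_{0,-1}(2.9485) = -0.002184 +0.232839 = +0.230655
Attach z-rotation phases: D = e^{-i(0)(2.4979)}·(+0.230655)·e^{-i(-1)(2.7246)} = -0.210890+0.093418i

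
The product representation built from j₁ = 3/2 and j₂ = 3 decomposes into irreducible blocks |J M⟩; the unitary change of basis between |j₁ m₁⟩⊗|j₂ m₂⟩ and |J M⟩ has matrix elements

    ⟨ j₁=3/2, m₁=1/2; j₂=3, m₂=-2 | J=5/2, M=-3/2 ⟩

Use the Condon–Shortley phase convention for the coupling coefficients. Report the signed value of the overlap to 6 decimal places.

triangle: 2!×1!×4!/8! = 48/40320
(j±m)!: 2!×1!×1!×5!×1!×4! = 5760
prefactor² = (2J+1)×Δ×N² = 288/7
  k=0: +1/(0!×2!×1!×1!×0!×3!) = 1/12
  k=1: −1/(1!×1!×0!×0!×1!×4!) = -1/24
Σ = 1/24  ⇒  CG² = 288/7×(1/24)² = 1/14
CG = +√(1/14) = +0.267261

+0.267261  (= +√(1/14))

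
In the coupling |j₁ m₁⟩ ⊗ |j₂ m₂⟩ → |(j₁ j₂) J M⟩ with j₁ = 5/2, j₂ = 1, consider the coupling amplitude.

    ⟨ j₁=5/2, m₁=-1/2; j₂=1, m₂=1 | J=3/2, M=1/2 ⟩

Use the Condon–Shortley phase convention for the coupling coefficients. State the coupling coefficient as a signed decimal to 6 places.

√[4·2!3!0!/6! · 2!3!2!0!2!1!] = √(16/5)
  +(−1)^2/∏(2,0,1,0,2,0)! = 1/4  (running 1/4)
⟨..|..⟩ = √(16/5)·(1/4) = +0.447214

+0.447214  (= +√(1/5))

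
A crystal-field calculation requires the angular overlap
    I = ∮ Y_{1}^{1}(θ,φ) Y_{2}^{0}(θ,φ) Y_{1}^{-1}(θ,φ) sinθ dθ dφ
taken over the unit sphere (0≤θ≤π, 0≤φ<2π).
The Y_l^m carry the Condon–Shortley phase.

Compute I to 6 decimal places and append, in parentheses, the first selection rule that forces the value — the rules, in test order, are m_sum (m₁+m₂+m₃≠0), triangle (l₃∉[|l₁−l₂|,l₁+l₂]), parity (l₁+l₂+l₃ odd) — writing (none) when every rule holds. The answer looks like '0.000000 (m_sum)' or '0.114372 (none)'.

m-sum 0 ✓  L=4 even ✓  1≤1≤3 ✓
Π(2lᵢ+1) = 3×5×3 = 45
triangle coeff Δ(1,2,1) = 1/30
Σ_t [1,1]: t=1:−1/1 = -1/1
(3j)²=2/15 [(1 2 1; 0 0 0)], sign=+1
Σ_t [0,0]: t=0:+1/4 = 1/4
(3j)²=1/30 [(1 2 1; 1 0 -1)], sign=+1
⇒ 4πI² = 1/5
I = (+1)√(1/5/(4π)) = 0.12615663
No selection rule forces the value: the integral is nonzero (none).

0.126157 (none)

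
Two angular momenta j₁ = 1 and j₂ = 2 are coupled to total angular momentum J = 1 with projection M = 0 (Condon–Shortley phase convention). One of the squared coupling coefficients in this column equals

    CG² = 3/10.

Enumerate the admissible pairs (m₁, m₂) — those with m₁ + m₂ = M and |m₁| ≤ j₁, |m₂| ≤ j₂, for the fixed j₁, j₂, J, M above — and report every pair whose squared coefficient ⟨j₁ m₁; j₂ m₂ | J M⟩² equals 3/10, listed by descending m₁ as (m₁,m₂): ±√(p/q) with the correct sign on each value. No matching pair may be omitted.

Admissible pairs with m₁+m₂ = M = 0: (-1,1), (0,0), (1,-1)
  (m₁,m₂)=(1,-1): CG² = 3/10, CG = +√(3/10)   ← matches the target
  (m₁,m₂)=(0,0): CG² = 2/5, CG = −√(2/5)
  (m₁,m₂)=(-1,1): CG² = 3/10, CG = +√(3/10)   ← matches the target
Pairs with CG² = 3/10: (1,-1): +√(3/10); (-1,1): +√(3/10)

(1,-1): +√(3/10); (-1,1): +√(3/10)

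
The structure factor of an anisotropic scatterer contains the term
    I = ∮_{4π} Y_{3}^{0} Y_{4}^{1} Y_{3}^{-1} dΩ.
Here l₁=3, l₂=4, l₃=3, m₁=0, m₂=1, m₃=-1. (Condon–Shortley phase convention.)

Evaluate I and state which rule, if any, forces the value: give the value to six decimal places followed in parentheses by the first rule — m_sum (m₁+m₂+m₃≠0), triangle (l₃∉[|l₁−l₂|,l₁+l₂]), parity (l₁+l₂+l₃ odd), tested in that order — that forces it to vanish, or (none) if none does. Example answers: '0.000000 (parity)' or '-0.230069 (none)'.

-0.099323 (none)

Rules hold: Σm=0, L=10 even, 1≤3≤7.
N = 7·9·7 = 441
Δ = 4!·2!·4!/11! = 1/34650
Racah Σ t=1..3: t=1:−1/72 t=2:+1/16 t=3:−1/72 = 5/144
⇒ 3j(3 4 3; 0 0 0)² = 2/77, sgn -1
Racah Σ t=1..3: t=1:−1/288 t=2:+1/24 t=3:−1/48 = 5/288
⇒ 3j(3 4 3; 0 1 -1)² = 5/462, sgn +1
4πI² = N·(3j₀)²·(3jₘ)² = 15/121
I = -1·√(0.123967/4π) = -0.09932258
No selection rule forces the value: the integral is nonzero (none).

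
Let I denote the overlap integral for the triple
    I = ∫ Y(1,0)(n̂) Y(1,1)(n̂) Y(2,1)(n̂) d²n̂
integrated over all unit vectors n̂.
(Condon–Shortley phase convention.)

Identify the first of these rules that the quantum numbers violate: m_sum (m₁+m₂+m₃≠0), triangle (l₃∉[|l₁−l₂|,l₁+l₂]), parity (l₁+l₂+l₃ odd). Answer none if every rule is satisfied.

Σmᵢ = 2  ✗
l₃∈[|l₁−l₂|,l₁+l₂]=[0,2], have l₃=2
Σlᵢ = 4 ⇒ even

m_sum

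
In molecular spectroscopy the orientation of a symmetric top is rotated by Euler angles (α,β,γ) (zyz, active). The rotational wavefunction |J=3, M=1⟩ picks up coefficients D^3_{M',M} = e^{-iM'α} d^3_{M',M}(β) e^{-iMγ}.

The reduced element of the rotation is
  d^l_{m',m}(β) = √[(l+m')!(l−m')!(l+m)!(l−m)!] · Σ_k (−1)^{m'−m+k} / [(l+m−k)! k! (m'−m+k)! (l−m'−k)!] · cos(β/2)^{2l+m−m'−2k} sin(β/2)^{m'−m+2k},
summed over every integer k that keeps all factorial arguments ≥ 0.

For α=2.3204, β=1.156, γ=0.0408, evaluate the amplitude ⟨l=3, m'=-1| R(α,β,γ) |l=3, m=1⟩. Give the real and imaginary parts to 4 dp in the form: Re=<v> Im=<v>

Re=-0.2655 Im=0.3097

D^3_{-1,1}(2.3204,1.1560,0.0408) = e^{-i·-1·2.3204}·d^3_{-1,1}(1.1560)·e^{-i·1·0.0408}. Compute d first:
Half-angle: c=0.837557, s=0.546350. N=√(2·24·24·2)=48.000000
The bounds max(0,m−m')=2 and min(l+m,l−m')=4 give 3 terms
  k=2: (−1)^0·48.0000/(8)·0.8376^4·0.5463^2 = +0.881354
  k=3: (−1)^1·48.0000/(6)·0.8376^2·0.5463^4 = -0.500037
  k=4: (−1)^2·48.0000/(48)·0.8376^0·0.5463^6 = +0.026597
d^3_{-1,1}(1.1560) = +0.881354 -0.500037 +0.026597 = +0.407914
D = (-0.681349+0.731959i)·(+0.407914)·(+0.999168-0.040789i) = -0.265522+0.309664i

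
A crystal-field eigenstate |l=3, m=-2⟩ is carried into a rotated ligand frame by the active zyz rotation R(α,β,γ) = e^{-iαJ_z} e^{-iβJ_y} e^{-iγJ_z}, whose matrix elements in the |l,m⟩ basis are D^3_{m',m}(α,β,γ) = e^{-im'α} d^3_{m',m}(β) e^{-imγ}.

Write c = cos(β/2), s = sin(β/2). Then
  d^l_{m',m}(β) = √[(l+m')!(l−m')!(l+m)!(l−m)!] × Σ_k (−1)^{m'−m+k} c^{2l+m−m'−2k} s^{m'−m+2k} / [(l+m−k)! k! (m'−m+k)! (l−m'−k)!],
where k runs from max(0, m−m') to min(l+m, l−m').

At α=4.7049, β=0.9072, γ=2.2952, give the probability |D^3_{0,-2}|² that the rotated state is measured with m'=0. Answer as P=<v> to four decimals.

P=0.2740

Split into d^3_{0,-2}(β=0.9072) × two z-phases.
With c≡cos(β/2)=0.898875 and s≡sin(β/2)=0.438204, N=[6·6·1·120]^{1/2}=65.726707
k: max(0,(-2)−(0))=0 … min(3+(-2),3−(0))=1
  k=0: (−1)^2·65.7267/(12)·0.8989^4·0.4382^2 = +0.686613
  k=1: (−1)^3·65.7267/(12)·0.8989^2·0.4382^4 = -0.163180
d^3_{0,-2}(0.9072) = +0.686613 -0.163180 = +0.523433
|D^3_{0,-2}|² = |d^3_{0,-2}(β)|² = (+0.523433)² = 0.273982 (the z-rotation phases have unit modulus)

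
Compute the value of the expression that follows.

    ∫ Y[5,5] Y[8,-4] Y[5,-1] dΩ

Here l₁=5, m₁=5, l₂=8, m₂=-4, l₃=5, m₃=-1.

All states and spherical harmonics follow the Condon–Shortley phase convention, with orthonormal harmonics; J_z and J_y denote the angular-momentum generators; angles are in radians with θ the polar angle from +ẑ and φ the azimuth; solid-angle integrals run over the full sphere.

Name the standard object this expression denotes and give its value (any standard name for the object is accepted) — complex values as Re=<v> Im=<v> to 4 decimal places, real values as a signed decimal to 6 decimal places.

Gaunt coefficient, -0.124533

This is a Gaunt coefficient — the integral of a triple product of spherical harmonics over the sphere.
Rules hold: Σm=0, L=18 even, 3≤5≤13.
N = 11·17·11 = 2057
Δ = 8!·2!·8!/19! = 1/37413090
Racah Σ t=3..5: t=3:−1/1036800 t=4:+1/331776 t=5:−1/1036800 = 1/921600
⇒ 3j(5 8 5; 0 0 0)² = 490/46189, sgn -1
Racah Σ t=0..0: t=0:+1/46448640 = 1/46448640
⇒ 3j(5 8 5; 5 -4 -1)² = 75/8398, sgn +1
4πI² = N·(3j₀)²·(3jₘ)² = 202125/1037153
I = -1·√(0.194884/4π) = -0.12453278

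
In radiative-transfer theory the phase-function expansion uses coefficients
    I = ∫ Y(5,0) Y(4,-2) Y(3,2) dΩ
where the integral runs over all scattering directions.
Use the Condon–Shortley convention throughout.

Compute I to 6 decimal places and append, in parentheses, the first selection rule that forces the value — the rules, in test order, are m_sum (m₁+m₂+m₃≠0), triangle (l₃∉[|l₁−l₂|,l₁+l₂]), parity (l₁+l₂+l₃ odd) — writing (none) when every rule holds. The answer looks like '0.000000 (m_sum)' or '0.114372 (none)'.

m-sum 0 ✓  L=12 even ✓  1≤3≤9 ✓
Π(2lᵢ+1) = 11×9×7 = 693
triangle coeff Δ(5,4,3) = 1/180180
Σ_t [2,4]: t=2:+1/576 t=3:−1/144 t=4:+1/576 = -1/288
(3j)²=20/1001 [(5 4 3; 0 0 0)], sign=+1
Σ_t [1,2]: t=1:−1/2880 t=2:+1/576 = 1/720
(3j)²=80/3003 [(5 4 3; 0 -2 2)], sign=-1
⇒ 4πI² = 4800/13013
I = (-1)√(4800/13013/(4π)) = -0.17132746
No selection rule forces the value: the integral is nonzero (none).

-0.171327 (none)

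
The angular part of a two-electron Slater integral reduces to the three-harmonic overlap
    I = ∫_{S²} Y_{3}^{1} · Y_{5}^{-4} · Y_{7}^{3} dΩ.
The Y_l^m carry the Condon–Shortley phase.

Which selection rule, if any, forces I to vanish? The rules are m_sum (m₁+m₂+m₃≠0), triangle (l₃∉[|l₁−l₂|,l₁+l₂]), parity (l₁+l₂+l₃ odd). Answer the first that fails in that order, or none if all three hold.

azimuthal sum: 1 − 4 + 3 = 0  ✓
2 ≤ 7 ≤ 8 (triangle on l)  ✓
L = 3 + 5 + 7 = 15 (odd)  ✗

parity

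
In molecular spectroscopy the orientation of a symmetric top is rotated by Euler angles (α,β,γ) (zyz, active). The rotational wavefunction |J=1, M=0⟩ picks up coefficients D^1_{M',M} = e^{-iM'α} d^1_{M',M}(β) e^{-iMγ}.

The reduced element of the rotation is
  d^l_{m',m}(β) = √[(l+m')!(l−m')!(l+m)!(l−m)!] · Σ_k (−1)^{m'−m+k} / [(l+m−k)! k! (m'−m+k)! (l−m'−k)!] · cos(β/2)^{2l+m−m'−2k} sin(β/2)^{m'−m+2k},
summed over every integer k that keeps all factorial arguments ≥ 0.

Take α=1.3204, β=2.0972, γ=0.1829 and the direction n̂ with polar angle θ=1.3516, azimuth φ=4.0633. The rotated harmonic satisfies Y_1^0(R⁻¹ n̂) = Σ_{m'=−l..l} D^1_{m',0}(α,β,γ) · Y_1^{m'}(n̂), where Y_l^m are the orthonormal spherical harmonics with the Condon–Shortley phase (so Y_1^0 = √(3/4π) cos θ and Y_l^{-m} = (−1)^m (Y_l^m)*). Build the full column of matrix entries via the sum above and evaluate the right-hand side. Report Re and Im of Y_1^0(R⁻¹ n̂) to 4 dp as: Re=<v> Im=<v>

Need the full column D^1_{m',0} for m'=−1..1 at α=1.3204, β=2.0972, γ=0.1829.
cos(β/2)=0.498785, sin(β/2)=0.866726
d^1_{-1,0}: single k=1 term ⇒ +0.611378;  D = +0.151492+0.592312i
d^1_{0,0}: k∈[0..1] ⇒ +0.248786 -0.751214 = -0.502427;  D = -0.502427+0.000000i
d^1_{1,0}: single k=0 term ⇒ -0.611378;  D = -0.151492+0.592312i
Y_1^{m'}(θ=1.3516,φ=4.0633) and Σ D·Y over m':
  (+0.1515+0.5923i)·(-0.2038+0.2686i)  (-0.5024+0.0000i)·(+0.1062+0.0000i)  (-0.1515+0.5923i)·(+0.2038+0.2686i)
Y_1^0(R⁻¹ n̂) = -0.433386+0.000000i

Re=-0.4334 Im=0.0000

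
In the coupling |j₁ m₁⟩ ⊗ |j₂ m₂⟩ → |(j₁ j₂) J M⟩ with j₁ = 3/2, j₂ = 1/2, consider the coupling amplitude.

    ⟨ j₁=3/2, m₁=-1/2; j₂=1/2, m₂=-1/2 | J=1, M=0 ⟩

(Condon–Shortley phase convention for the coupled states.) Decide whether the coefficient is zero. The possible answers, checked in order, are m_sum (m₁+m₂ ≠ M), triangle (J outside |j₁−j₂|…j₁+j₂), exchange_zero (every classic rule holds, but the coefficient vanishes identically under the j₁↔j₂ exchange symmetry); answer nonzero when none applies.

m_sum

m-sum: m₁+m₂ = -1/2+(-1/2) = -1, M = 0  ✗ ⇒ coefficient is 0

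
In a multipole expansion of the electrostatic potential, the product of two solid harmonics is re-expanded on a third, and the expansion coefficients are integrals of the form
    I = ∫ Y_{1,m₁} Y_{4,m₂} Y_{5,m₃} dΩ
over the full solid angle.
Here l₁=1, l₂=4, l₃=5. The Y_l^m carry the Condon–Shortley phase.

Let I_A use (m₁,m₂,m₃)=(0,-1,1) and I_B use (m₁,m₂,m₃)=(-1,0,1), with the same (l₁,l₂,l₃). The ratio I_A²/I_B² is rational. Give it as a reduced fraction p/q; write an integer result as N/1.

8/5

l's match ⇒ only the (l;m) 3-j factors differ between A and B.
A: triangle coeff Δ(1,4,5) = 1/495; Σ_t [0,0]: t=0:+1/720 = 1/720; (3j)²=8/165 [(1 4 5; 0 -1 1)], sign=+1
B: triangle coeff Δ(1,4,5) = 1/495; Σ_t [0,0]: t=0:+1/1152 = 1/1152; (3j)²=1/33 [(1 4 5; -1 0 1)], sign=+1
I_A²/I_B² = (8/165)/(1/33) = 8/5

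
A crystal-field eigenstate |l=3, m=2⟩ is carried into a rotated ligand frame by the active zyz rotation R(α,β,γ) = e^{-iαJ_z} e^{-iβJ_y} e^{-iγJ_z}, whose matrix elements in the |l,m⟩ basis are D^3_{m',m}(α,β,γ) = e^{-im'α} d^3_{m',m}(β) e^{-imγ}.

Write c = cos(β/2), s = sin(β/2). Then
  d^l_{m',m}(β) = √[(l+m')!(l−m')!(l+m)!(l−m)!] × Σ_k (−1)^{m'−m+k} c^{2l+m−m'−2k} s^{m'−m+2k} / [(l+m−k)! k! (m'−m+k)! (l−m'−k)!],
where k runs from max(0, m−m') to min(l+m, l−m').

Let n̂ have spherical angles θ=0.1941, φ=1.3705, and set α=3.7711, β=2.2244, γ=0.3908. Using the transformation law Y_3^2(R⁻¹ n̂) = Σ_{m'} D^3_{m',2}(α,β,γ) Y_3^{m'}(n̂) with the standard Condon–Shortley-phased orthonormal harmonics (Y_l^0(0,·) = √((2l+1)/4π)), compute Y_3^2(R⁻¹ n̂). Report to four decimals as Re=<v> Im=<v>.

Need the full column D^3_{m',2} for m'=−3..3 at α=3.7711, β=2.2244, γ=0.3908.
cos(β/2)=0.442690, sin(β/2)=0.896675
d^3_{-3,2}: single k=5 term ⇒ +0.628565;  D = -0.281230-0.562142i
d^3_{-2,2}: k∈[4..5] ⇒ +0.633445 -0.519768 = +0.113677;  D = +0.100966+0.052233i
d^3_{-1,2}: k∈[3..4] ⇒ +0.395579 -0.811474 = -0.415894;  D = +0.411093-0.063011i
d^3_{0,2}: k∈[2..3] ⇒ +0.169133 -0.693904 = -0.524771;  D = -0.372476+0.369657i
d^3_{1,2}: k∈[1..2] ⇒ +0.048210 -0.395579 = -0.347370;  D = +0.055236-0.342950i
d^3_{2,2}: k∈[0..1] ⇒ +0.007527 -0.154397 = -0.146870;  D = +0.066492+0.130957i
d^3_{3,2}: single k=0 term ⇒ -0.037343;  D = -0.033269-0.016961i
Y_3^{m'}(θ=0.1941,φ=1.3705) and Σ D·Y over m':
  (-0.2812-0.5621i)·(-0.0017+0.0025i)  (+0.1010+0.0522i)·(-0.0344-0.0145i)  (+0.4111-0.0630i)·(+0.0473-0.2330i)  (-0.3725+0.3697i)·(+0.6642+0.0000i)  (+0.0552-0.3430i)·(-0.0473-0.2330i)  (+0.0665+0.1310i)·(-0.0344+0.0145i)  (-0.0333-0.0170i)·(+0.0017+0.0025i)
Y_3^2(R⁻¹ n̂) = -0.330210+0.143475i

Re=-0.3302 Im=0.1435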